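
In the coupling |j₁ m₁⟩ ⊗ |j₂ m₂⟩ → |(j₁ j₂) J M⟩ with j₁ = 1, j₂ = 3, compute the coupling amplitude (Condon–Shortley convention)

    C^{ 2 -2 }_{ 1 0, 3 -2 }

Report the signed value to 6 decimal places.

-0.487950  (= −√(5/21))

√[5·2!0!4!/7! · 1!1!1!5!0!4!] = √(960/7)
  +(−1)^1/∏(1,1,0,0,0,4)! = -1/24  (running -1/24)
⟨..|..⟩ = √(960/7)·(-1/24) = -0.487950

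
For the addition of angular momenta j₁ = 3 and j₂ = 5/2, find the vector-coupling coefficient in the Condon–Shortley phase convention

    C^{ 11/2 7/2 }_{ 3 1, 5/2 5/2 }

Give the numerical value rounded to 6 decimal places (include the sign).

+0.522233

j₁+j₂−J=0  J+j₁−j₂=6  J−j₁+j₂=5  j₁+j₂+J+1=12
(j₁±m₁, j₂±m₂, J±M) = (4,2,5,0,9,2)
P² = 99532800/11
sum k=0..0:
  [0] +1/5760 = 1/5760
S = 1/5760
C² = P²·S² = 3/11 ; C = +0.522233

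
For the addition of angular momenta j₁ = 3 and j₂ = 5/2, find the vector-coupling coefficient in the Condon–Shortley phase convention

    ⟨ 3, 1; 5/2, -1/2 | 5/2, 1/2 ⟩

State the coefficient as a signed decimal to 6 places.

-0.478091

j₁+j₂−J=3  J+j₁−j₂=3  J−j₁+j₂=2  j₁+j₂+J+1=9
(j₁±m₁, j₂±m₂, J±M) = (4,2,2,3,3,2)
P² = 288/35
sum k=0..2:
  [0] +1/24 = 1/24
  [1] −1/4 = -1/4
  [2] +1/24 = 1/24
S = -1/6
C² = P²·S² = 8/35 ; C = -0.478091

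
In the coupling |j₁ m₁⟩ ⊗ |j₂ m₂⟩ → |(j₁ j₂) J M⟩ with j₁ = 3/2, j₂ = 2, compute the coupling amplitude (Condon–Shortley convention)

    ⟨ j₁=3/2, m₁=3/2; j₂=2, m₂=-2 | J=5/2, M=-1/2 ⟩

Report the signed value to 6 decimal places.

+0.414039  (= +√(6/35))

√[6·1!2!3!/7! · 3!0!0!4!2!3!] = √(864/35)
  +(−1)^0/∏(0,1,0,0,2,3)! = 1/12  (running 1/12)
⟨..|..⟩ = √(864/35)·(1/12) = +0.414039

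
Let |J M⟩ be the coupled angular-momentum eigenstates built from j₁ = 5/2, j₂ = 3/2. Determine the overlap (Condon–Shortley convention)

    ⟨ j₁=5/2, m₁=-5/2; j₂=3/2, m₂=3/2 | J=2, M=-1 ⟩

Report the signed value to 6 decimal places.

triangle: 2!*3!*1!/7! = 12/5040
(j±m)!: 0!*5!*3!*0!*1!*3! = 4320
prefactor² = (2J+1)*Δ*N² = 360/7
  k=2: +1/(2!*0!*3!*1!*0!*0!) = 1/12
Σ = 1/12  ⇒  CG² = 360/7*1/12² = 5/14
CG = +√(5/14) = +0.597614

+0.597614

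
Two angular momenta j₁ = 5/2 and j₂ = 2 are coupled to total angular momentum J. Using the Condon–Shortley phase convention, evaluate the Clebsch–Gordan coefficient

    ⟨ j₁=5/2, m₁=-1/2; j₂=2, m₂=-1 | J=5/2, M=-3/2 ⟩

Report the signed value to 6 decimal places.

−√(6/35) = -0.414039

triangle: 2!·3!·2!/8! = 24/40320
(j±m)!: 2!·3!·1!·3!·1!·4! = 1728
prefactor² = (2J+1)·Δ·N² = 216/35
  k=0: +1/(0!·2!·3!·1!·0!·1!) = 1/12
  k=1: −1/(1!·1!·2!·0!·1!·2!) = -1/4
Σ = -1/6  ⇒  CG² = 216/35·(-1/6)² = 6/35
CG = −√(6/35) = -0.414039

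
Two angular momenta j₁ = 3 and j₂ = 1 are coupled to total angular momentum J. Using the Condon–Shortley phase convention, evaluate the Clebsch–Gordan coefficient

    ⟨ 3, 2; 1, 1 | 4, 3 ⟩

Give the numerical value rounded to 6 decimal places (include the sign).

+√(3/4) ≈ +0.866025

triangle: 0!·6!·2!/9! = 1440/362880
(j±m)!: 5!·1!·2!·0!·7!·1! = 1209600
prefactor² = (2J+1)·Δ·N² = 43200
  k=0: +1/(0!·0!·1!·2!·5!·0!) = 1/240
Σ = 1/240  ⇒  CG² = 43200·1/240² = 3/4
CG = +√(3/4) = +0.866025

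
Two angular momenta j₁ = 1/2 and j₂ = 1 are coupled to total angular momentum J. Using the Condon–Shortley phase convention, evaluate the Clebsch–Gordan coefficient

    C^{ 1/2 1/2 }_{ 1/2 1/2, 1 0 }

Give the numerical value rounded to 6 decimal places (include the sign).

triangle: 1!*0!*1!/3! = 1/6
(j±m)!: 1!*0!*1!*1!*1!*0! = 1
prefactor² = (2J+1)*Δ*N² = 1/3
  k=0: +1/(0!*1!*0!*1!*0!*0!) = 1
Σ = 1  ⇒  CG² = 1/3*1² = 1/3
CG = +√(1/3) = +0.577350

+√(1/3) = +0.577350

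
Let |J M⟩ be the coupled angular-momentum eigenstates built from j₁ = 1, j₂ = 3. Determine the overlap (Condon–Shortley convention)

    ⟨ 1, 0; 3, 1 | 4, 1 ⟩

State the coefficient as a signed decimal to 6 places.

j₁+j₂−J=0  J+j₁−j₂=2  J−j₁+j₂=6  j₁+j₂+J+1=9
(j₁±m₁, j₂±m₂, J±M) = (1,1,4,2,5,3)
P² = 8640/7
sum k=0..0:
  [0] +1/48 = 1/48
S = 1/48
C² = P²·S² = 15/28 ; C = +0.731925

+√(15/28) ≈ +0.731925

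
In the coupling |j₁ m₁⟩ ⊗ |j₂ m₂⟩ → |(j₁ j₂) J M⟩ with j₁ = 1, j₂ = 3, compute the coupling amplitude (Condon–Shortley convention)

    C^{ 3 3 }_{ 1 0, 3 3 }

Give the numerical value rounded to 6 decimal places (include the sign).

−√(3/4) ≈ -0.866025

triangle: 1!*1!*5!/8! = 120/40320
(j±m)!: 1!*1!*6!*0!*6!*0! = 518400
prefactor² = (2J+1)*Δ*N² = 10800
  k=1: −1/(1!*0!*0!*5!*1!*0!) = -1/120
Σ = -1/120  ⇒  CG² = 10800*(-1/120)² = 3/4
CG = −√(3/4) = -0.866025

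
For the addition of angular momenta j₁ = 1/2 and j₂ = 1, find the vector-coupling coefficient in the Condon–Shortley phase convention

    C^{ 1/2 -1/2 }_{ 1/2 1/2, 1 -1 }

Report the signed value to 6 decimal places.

j₁+j₂−J=1  J+j₁−j₂=0  J−j₁+j₂=1  j₁+j₂+J+1=3
(j₁±m₁, j₂±m₂, J±M) = (1,0,0,2,0,1)
P² = 2/3
sum k=0..0:
  [0] +1/1 = 1
S = 1
C² = P²·S² = 2/3 ; C = +0.816497

+0.816497  (= +√(2/3))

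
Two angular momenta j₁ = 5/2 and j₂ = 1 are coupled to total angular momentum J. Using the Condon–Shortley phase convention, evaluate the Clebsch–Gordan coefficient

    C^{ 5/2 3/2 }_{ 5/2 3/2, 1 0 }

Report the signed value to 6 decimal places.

+√(9/35) = +0.507093

j₁+j₂−J=1  J+j₁−j₂=4  J−j₁+j₂=1  j₁+j₂+J+1=7
(j₁±m₁, j₂±m₂, J±M) = (4,1,1,1,4,1)
P² = 576/35
sum k=0..1:
  [0] +1/6 = 1/6
  [1] −1/24 = -1/24
S = 1/8
C² = P²·S² = 9/35 ; C = +0.507093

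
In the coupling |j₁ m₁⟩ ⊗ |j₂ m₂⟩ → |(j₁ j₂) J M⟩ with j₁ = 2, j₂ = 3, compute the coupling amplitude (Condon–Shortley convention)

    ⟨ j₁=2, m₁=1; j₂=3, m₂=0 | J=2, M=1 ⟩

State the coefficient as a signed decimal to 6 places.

triangle: 3!*1!*3!/8! = 36/40320
(j±m)!: 3!*1!*3!*3!*3!*1! = 1296
prefactor² = (2J+1)*Δ*N² = 81/14
  k=0: +1/(0!*3!*1!*3!*0!*0!) = 1/36
  k=1: −1/(1!*2!*0!*2!*1!*1!) = -1/4
Σ = -2/9  ⇒  CG² = 81/14*(-2/9)² = 2/7
CG = −√(2/7) = -0.534522

-0.534522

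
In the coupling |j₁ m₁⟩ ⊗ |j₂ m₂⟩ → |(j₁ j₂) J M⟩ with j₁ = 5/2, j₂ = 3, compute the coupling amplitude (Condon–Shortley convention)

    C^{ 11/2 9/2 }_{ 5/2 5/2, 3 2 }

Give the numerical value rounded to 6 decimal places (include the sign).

+0.738549  (= +√(6/11))

j₁+j₂−J=0  J+j₁−j₂=5  J−j₁+j₂=6  j₁+j₂+J+1=12
(j₁±m₁, j₂±m₂, J±M) = (5,0,5,1,10,1)
P² = 1244160000/11
sum k=0..0:
  [0] +1/14400 = 1/14400
S = 1/14400
C² = P²·S² = 6/11 ; C = +0.738549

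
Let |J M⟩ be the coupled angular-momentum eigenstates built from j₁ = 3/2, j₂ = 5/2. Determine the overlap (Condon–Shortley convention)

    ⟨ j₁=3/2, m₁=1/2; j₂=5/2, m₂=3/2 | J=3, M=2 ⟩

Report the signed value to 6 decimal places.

-0.288675

j₁+j₂−J=1  J+j₁−j₂=2  J−j₁+j₂=4  j₁+j₂+J+1=8
(j₁±m₁, j₂±m₂, J±M) = (2,1,4,1,5,1)
P² = 48
sum k=0..1:
  [0] +1/24 = 1/24
  [1] −1/12 = -1/12
S = -1/24
C² = P²·S² = 1/12 ; C = -0.288675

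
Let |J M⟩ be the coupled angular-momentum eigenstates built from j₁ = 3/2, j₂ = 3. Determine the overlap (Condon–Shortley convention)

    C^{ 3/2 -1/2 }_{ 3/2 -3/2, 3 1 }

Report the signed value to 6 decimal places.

-0.338062  (= −√(4/35))

j₁+j₂−J=3  J+j₁−j₂=0  J−j₁+j₂=3  j₁+j₂+J+1=7
(j₁±m₁, j₂±m₂, J±M) = (0,3,4,2,1,2)
P² = 576/35
sum k=3..3:
  [3] −1/12 = -1/12
S = -1/12
C² = P²·S² = 4/35 ; C = -0.338062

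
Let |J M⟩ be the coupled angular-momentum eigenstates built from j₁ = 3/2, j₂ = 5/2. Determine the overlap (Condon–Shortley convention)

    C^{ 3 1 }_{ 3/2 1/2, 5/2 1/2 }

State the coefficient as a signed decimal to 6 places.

j₁+j₂−J=1  J+j₁−j₂=2  J−j₁+j₂=4  j₁+j₂+J+1=8
(j₁±m₁, j₂±m₂, J±M) = (2,1,3,2,4,2)
P² = 48/5
sum k=0..1:
  [0] +1/6 = 1/6
  [1] −1/8 = -1/8
S = 1/24
C² = P²·S² = 1/60 ; C = +0.129099

+0.129099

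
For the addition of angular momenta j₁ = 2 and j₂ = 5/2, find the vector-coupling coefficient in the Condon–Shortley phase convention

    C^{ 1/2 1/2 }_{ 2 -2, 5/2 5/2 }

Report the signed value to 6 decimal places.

j₁+j₂−J=4  J+j₁−j₂=0  J−j₁+j₂=1  j₁+j₂+J+1=6
(j₁±m₁, j₂±m₂, J±M) = (0,4,5,0,1,0)
P² = 192
sum k=4..4:
  [4] +1/24 = 1/24
S = 1/24
C² = P²·S² = 1/3 ; C = +0.577350

+0.577350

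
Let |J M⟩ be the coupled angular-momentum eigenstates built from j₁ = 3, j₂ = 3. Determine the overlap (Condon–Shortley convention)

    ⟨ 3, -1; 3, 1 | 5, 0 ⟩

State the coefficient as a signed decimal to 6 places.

-0.545545  (= −√(25/84))

√[11·1!5!5!/12! · 2!4!4!2!5!5!] = √(76800/7)
  +(−1)^0/∏(0,1,4,4,1,1)! = 1/576  (running 1/576)
  +(−1)^1/∏(1,0,3,3,2,2)! = -1/144  (running -1/192)
⟨..|..⟩ = √(76800/7)·(-1/192) = -0.545545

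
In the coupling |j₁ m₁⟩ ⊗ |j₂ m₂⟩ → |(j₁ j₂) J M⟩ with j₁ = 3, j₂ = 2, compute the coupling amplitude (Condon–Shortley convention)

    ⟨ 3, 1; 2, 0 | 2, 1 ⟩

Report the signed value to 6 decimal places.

triangle: 3!×3!×1!/8! = 36/40320
(j±m)!: 4!×2!×2!×2!×3!×1! = 1152
prefactor² = (2J+1)×Δ×N² = 36/7
  k=1: −1/(1!×2!×1!×1!×2!×0!) = -1/4
  k=2: +1/(2!×1!×0!×0!×3!×1!) = 1/12
Σ = -1/6  ⇒  CG² = 36/7×(-1/6)² = 1/7
CG = −√(1/7) = -0.377964

−√(1/7) ≈ -0.377964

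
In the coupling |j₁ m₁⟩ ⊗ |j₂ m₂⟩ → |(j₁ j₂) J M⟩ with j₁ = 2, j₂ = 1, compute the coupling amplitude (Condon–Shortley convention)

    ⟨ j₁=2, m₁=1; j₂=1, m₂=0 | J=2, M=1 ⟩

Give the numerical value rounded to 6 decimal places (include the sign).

+0.408248  (= +√(1/6))

√[5·1!3!1!/6! · 3!1!1!1!3!1!] = √(3/2)
  +(−1)^0/∏(0,1,1,1,2,0)! = 1/2  (running 1/2)
  +(−1)^1/∏(1,0,0,0,3,1)! = -1/6  (running 1/3)
⟨..|..⟩ = √(3/2)·(1/3) = +0.408248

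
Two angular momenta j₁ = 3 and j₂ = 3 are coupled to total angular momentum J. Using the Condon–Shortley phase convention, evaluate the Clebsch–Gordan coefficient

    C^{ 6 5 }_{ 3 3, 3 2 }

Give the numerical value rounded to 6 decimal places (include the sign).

+√(1/2) = +0.707107

j₁+j₂−J=0  J+j₁−j₂=6  J−j₁+j₂=6  j₁+j₂+J+1=13
(j₁±m₁, j₂±m₂, J±M) = (6,0,5,1,11,1)
P² = 3732480000
sum k=0..0:
  [0] +1/86400 = 1/86400
S = 1/86400
C² = P²·S² = 1/2 ; C = +0.707107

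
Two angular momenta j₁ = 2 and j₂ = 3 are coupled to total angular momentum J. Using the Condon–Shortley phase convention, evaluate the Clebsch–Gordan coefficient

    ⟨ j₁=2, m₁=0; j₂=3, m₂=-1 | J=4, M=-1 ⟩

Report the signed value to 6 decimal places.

+0.327327  (= +√(3/28))

√[9·1!3!5!/10! · 2!2!2!4!3!5!] = √(1728/7)
  +(−1)^0/∏(0,1,2,2,1,3)! = 1/24  (running 1/24)
  +(−1)^1/∏(1,0,1,1,2,4)! = -1/48  (running 1/48)
⟨..|..⟩ = √(1728/7)·(1/48) = +0.327327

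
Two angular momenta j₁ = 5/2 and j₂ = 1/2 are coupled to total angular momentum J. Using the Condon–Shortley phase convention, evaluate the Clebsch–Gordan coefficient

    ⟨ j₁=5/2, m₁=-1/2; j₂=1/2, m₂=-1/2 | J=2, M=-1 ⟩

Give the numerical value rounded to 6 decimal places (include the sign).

+0.577350  (= +√(1/3))

triangle: 1!×4!×0!/6! = 24/720
(j±m)!: 2!×3!×0!×1!×1!×3! = 72
prefactor² = (2J+1)×Δ×N² = 12
  k=0: +1/(0!×1!×3!×0!×1!×0!) = 1/6
Σ = 1/6  ⇒  CG² = 12×1/6² = 1/3
CG = +√(1/3) = +0.577350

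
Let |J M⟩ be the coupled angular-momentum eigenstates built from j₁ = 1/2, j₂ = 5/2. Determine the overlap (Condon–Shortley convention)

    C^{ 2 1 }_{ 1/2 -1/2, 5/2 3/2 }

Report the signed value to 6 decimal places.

j₁+j₂−J=1  J+j₁−j₂=0  J−j₁+j₂=4  j₁+j₂+J+1=6
(j₁±m₁, j₂±m₂, J±M) = (0,1,4,1,3,1)
P² = 24
sum k=1..1:
  [1] −1/6 = -1/6
S = -1/6
C² = P²·S² = 2/3 ; C = -0.816497

-0.816497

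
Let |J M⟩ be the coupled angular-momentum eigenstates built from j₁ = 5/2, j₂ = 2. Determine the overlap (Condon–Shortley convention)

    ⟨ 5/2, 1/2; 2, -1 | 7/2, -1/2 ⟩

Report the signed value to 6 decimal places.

+0.557773

j₁+j₂−J=1  J+j₁−j₂=4  J−j₁+j₂=3  j₁+j₂+J+1=9
(j₁±m₁, j₂±m₂, J±M) = (3,2,1,3,3,4)
P² = 1152/35
sum k=0..1:
  [0] +1/8 = 1/8
  [1] −1/36 = -1/36
S = 7/72
C² = P²·S² = 14/45 ; C = +0.557773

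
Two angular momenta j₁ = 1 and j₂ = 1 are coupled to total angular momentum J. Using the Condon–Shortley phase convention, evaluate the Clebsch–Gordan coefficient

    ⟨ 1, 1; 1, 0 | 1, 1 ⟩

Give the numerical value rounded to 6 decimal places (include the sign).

+0.707107

j₁+j₂−J=1  J+j₁−j₂=1  J−j₁+j₂=1  j₁+j₂+J+1=4
(j₁±m₁, j₂±m₂, J±M) = (2,0,1,1,2,0)
P² = 1/2
sum k=0..0:
  [0] +1/1 = 1
S = 1
C² = P²·S² = 1/2 ; C = +0.707107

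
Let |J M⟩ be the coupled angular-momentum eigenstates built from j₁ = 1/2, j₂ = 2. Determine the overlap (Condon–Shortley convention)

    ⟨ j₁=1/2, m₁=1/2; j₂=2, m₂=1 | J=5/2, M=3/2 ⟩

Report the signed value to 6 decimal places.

+0.894427  (= +√(4/5))

triangle: 0!*1!*4!/6! = 24/720
(j±m)!: 1!*0!*3!*1!*4!*1! = 144
prefactor² = (2J+1)*Δ*N² = 144/5
  k=0: +1/(0!*0!*0!*3!*1!*1!) = 1/6
Σ = 1/6  ⇒  CG² = 144/5*1/6² = 4/5
CG = +√(4/5) = +0.894427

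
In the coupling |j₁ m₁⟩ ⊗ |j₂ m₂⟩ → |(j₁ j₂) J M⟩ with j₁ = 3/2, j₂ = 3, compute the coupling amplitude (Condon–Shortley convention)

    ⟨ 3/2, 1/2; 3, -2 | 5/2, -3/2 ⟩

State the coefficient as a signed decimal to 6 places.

j₁+j₂−J=2  J+j₁−j₂=1  J−j₁+j₂=4  j₁+j₂+J+1=8
(j₁±m₁, j₂±m₂, J±M) = (2,1,1,5,1,4)
P² = 288/7
sum k=0..1:
  [0] +1/12 = 1/12
  [1] −1/24 = -1/24
S = 1/24
C² = P²·S² = 1/14 ; C = +0.267261

+√(1/14) ≈ +0.267261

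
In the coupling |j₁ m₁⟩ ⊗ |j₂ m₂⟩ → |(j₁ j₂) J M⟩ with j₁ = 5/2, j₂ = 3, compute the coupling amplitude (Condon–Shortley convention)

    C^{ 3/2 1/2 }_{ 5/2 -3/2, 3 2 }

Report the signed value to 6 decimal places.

-0.218218

√[4·4!1!2!/8! · 1!4!5!1!2!1!] = √(192/7)
  +(−1)^3/∏(3,1,1,2,0,0)! = -1/12  (running -1/12)
  +(−1)^4/∏(4,0,0,1,1,1)! = 1/24  (running -1/24)
⟨..|..⟩ = √(192/7)·(-1/24) = -0.218218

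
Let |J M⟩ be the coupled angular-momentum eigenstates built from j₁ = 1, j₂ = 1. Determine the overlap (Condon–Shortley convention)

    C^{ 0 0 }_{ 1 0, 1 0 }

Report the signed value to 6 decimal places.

j₁+j₂−J=2  J+j₁−j₂=0  J−j₁+j₂=0  j₁+j₂+J+1=3
(j₁±m₁, j₂±m₂, J±M) = (1,1,1,1,0,0)
P² = 1/3
sum k=1..1:
  [1] −1/1 = -1
S = -1
C² = P²·S² = 1/3 ; C = -0.577350

−√(1/3) ≈ -0.577350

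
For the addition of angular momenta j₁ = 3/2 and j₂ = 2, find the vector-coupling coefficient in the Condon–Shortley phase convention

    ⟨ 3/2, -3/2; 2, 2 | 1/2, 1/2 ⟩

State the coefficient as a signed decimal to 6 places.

−√(2/5) = -0.632456

j₁+j₂−J=3  J+j₁−j₂=0  J−j₁+j₂=1  j₁+j₂+J+1=5
(j₁±m₁, j₂±m₂, J±M) = (0,3,4,0,1,0)
P² = 72/5
sum k=3..3:
  [3] −1/6 = -1/6
S = -1/6
C² = P²·S² = 2/5 ; C = -0.632456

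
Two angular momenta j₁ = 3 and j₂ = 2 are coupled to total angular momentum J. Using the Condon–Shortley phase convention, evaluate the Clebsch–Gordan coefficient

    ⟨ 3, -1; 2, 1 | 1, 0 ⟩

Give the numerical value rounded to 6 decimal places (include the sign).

triangle: 4!×2!×0!/7! = 48/5040
(j±m)!: 2!×4!×3!×1!×1!×1! = 288
prefactor² = (2J+1)×Δ×N² = 288/35
  k=3: −1/(3!×1!×1!×0!×1!×0!) = -1/6
Σ = -1/6  ⇒  CG² = 288/35×(-1/6)² = 8/35
CG = −√(8/35) = -0.478091

−√(8/35) = -0.478091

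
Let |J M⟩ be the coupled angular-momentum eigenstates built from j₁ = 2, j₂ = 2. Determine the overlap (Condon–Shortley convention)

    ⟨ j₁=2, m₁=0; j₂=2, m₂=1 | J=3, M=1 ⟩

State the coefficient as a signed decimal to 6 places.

triangle: 1!*3!*3!/8! = 36/40320
(j±m)!: 2!*2!*3!*1!*4!*2! = 1152
prefactor² = (2J+1)*Δ*N² = 36/5
  k=0: +1/(0!*1!*2!*3!*1!*0!) = 1/12
  k=1: −1/(1!*0!*1!*2!*2!*1!) = -1/4
Σ = -1/6  ⇒  CG² = 36/5*(-1/6)² = 1/5
CG = −√(1/5) = -0.447214

−√(1/5) ≈ -0.447214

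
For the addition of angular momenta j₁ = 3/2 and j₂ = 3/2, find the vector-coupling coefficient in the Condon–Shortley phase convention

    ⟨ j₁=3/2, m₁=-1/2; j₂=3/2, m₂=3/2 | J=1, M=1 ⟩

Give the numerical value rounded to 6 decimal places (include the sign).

triangle: 2!·1!·1!/5! = 2/120
(j±m)!: 1!·2!·3!·0!·2!·0! = 24
prefactor² = (2J+1)·Δ·N² = 6/5
  k=2: +1/(2!·0!·0!·1!·1!·0!) = 1/2
Σ = 1/2  ⇒  CG² = 6/5·1/2² = 3/10
CG = +√(3/10) = +0.547723

+0.547723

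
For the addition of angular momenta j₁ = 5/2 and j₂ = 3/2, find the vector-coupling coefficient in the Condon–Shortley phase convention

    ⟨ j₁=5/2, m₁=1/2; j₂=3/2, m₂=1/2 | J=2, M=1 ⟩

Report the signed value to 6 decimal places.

-0.545545

j₁+j₂−J=2  J+j₁−j₂=3  J−j₁+j₂=1  j₁+j₂+J+1=7
(j₁±m₁, j₂±m₂, J±M) = (3,2,2,1,3,1)
P² = 12/7
sum k=1..2:
  [1] −1/2 = -1/2
  [2] +1/12 = 1/12
S = -5/12
C² = P²·S² = 25/84 ; C = -0.545545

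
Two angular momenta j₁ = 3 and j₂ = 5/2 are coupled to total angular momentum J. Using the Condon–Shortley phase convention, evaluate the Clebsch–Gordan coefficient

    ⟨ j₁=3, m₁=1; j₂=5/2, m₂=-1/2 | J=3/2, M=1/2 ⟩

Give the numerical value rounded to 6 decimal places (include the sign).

√[4·4!2!1!/8! · 4!2!2!3!2!1!] = √(192/35)
  +(−1)^1/∏(1,3,1,1,1,0)! = -1/6  (running -1/6)
  +(−1)^2/∏(2,2,0,0,2,1)! = 1/8  (running -1/24)
⟨..|..⟩ = √(192/35)·(-1/24) = -0.097590

-0.097590  (= −√(1/105))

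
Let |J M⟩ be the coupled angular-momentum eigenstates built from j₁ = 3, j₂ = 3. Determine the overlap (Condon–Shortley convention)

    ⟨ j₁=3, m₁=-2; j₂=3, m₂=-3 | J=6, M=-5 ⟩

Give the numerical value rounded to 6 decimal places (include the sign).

+0.707107  (= +√(1/2))

√[13·0!6!6!/13! · 1!5!0!6!1!11!] = √(3732480000)
  +(−1)^0/∏(0,0,5,0,1,6)! = 1/86400  (running 1/86400)
⟨..|..⟩ = √(3732480000)·(1/86400) = +0.707107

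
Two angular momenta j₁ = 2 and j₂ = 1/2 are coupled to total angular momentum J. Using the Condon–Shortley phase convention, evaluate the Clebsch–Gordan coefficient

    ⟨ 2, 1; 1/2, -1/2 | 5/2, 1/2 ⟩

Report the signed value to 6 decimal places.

j₁+j₂−J=0  J+j₁−j₂=4  J−j₁+j₂=1  j₁+j₂+J+1=6
(j₁±m₁, j₂±m₂, J±M) = (3,1,0,1,3,2)
P² = 72/5
sum k=0..0:
  [0] +1/6 = 1/6
S = 1/6
C² = P²·S² = 2/5 ; C = +0.632456

+0.632456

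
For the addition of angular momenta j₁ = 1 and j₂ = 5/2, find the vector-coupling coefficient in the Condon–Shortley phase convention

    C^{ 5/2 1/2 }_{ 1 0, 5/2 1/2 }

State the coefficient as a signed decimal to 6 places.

triangle: 1!·1!·4!/7! = 24/5040
(j±m)!: 1!·1!·3!·2!·3!·2! = 144
prefactor² = (2J+1)·Δ·N² = 144/35
  k=0: +1/(0!·1!·1!·3!·0!·1!) = 1/6
  k=1: −1/(1!·0!·0!·2!·1!·2!) = -1/4
Σ = -1/12  ⇒  CG² = 144/35·(-1/12)² = 1/35
CG = −√(1/35) = -0.169031

-0.169031  (= −√(1/35))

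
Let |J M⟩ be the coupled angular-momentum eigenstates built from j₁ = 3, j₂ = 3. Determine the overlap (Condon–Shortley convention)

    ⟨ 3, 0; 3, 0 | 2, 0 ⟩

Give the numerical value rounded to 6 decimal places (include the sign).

+0.436436  (= +√(4/21))

j₁+j₂−J=4  J+j₁−j₂=2  J−j₁+j₂=2  j₁+j₂+J+1=9
(j₁±m₁, j₂±m₂, J±M) = (3,3,3,3,2,2)
P² = 48/7
sum k=1..3:
  [1] −1/24 = -1/24
  [2] +1/4 = 1/4
  [3] −1/24 = -1/24
S = 1/6
C² = P²·S² = 4/21 ; C = +0.436436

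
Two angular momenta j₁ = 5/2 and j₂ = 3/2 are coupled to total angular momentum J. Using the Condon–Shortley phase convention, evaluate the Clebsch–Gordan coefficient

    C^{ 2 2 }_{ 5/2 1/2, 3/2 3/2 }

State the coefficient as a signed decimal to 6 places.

+√(1/7) = +0.377964

√[5·2!3!1!/7! · 3!2!3!0!4!0!] = √(144/7)
  +(−1)^2/∏(2,0,0,1,3,0)! = 1/12  (running 1/12)
⟨..|..⟩ = √(144/7)·(1/12) = +0.377964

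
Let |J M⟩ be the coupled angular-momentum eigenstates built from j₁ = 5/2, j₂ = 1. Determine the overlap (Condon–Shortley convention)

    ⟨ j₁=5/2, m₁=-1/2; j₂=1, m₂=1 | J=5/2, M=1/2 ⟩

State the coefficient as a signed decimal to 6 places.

triangle: 1!×4!×1!/7! = 24/5040
(j±m)!: 2!×3!×2!×0!×3!×2! = 288
prefactor² = (2J+1)×Δ×N² = 288/35
  k=1: −1/(1!×0!×2!×1!×2!×0!) = -1/4
Σ = -1/4  ⇒  CG² = 288/35×(-1/4)² = 18/35
CG = −√(18/35) = -0.717137

−√(18/35) = -0.717137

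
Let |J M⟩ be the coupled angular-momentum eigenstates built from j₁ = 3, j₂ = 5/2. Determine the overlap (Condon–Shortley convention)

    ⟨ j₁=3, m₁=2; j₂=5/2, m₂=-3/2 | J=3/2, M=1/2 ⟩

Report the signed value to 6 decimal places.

-0.218218  (= −√(1/21))

√[4·4!2!1!/8! · 5!1!1!4!2!1!] = √(192/7)
  +(−1)^0/∏(0,4,1,1,1,0)! = 1/24  (running 1/24)
  +(−1)^1/∏(1,3,0,0,2,1)! = -1/12  (running -1/24)
⟨..|..⟩ = √(192/7)·(-1/24) = -0.218218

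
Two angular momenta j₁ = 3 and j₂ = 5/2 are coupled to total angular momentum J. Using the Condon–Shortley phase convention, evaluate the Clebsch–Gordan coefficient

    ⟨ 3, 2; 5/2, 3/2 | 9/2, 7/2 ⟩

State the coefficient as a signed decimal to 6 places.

+0.100504

triangle: 1!×5!×4!/11! = 2880/39916800
(j±m)!: 5!×1!×4!×1!×8!×1! = 116121600
prefactor² = (2J+1)×Δ×N² = 921600/11
  k=0: +1/(0!×1!×1!×4!×4!×0!) = 1/576
  k=1: −1/(1!×0!×0!×3!×5!×1!) = -1/720
Σ = 1/2880  ⇒  CG² = 921600/11×1/2880² = 1/99
CG = +√(1/99) = +0.100504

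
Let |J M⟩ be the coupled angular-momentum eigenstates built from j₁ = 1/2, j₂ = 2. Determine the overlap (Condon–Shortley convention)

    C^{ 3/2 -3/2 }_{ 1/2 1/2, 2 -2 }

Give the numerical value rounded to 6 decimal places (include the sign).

+0.894427  (= +√(4/5))

j₁+j₂−J=1  J+j₁−j₂=0  J−j₁+j₂=3  j₁+j₂+J+1=5
(j₁±m₁, j₂±m₂, J±M) = (1,0,0,4,0,3)
P² = 144/5
sum k=0..0:
  [0] +1/6 = 1/6
S = 1/6
C² = P²·S² = 4/5 ; C = +0.894427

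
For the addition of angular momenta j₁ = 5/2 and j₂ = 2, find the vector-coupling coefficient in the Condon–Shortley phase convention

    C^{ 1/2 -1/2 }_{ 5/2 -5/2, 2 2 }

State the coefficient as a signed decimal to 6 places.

+0.577350

triangle: 4!·1!·0!/6! = 24/720
(j±m)!: 0!·5!·4!·0!·0!·1! = 2880
prefactor² = (2J+1)·Δ·N² = 192
  k=4: +1/(4!·0!·1!·0!·0!·0!) = 1/24
Σ = 1/24  ⇒  CG² = 192·1/24² = 1/3
CG = +√(1/3) = +0.577350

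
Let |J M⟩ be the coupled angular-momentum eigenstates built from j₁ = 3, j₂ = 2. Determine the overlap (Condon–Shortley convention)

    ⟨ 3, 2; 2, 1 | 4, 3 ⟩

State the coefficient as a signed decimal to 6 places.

+√(1/20) = +0.223607

√[9·1!5!3!/10! · 5!1!3!1!7!1!] = √(6480)
  +(−1)^0/∏(0,1,1,3,4,0)! = 1/144  (running 1/144)
  +(−1)^1/∏(1,0,0,2,5,1)! = -1/240  (running 1/360)
⟨..|..⟩ = √(6480)·(1/360) = +0.223607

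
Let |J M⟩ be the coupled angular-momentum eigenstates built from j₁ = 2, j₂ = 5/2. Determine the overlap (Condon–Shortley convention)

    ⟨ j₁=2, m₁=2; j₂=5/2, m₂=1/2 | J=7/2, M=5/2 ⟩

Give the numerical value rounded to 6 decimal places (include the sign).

triangle: 1!·3!·4!/9! = 144/362880
(j±m)!: 4!·0!·3!·2!·6!·1! = 207360
prefactor² = (2J+1)·Δ·N² = 4608/7
  k=0: +1/(0!·1!·0!·3!·3!·1!) = 1/36
Σ = 1/36  ⇒  CG² = 4608/7·1/36² = 32/63
CG = +√(32/63) = +0.712697

+0.712697  (= +√(32/63))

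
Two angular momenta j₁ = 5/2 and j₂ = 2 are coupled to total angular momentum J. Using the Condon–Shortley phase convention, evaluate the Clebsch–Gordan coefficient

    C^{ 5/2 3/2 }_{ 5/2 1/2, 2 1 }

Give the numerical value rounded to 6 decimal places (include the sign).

triangle: 2!·3!·2!/8! = 24/40320
(j±m)!: 3!·2!·3!·1!·4!·1! = 1728
prefactor² = (2J+1)·Δ·N² = 216/35
  k=1: −1/(1!·1!·1!·2!·2!·0!) = -1/4
  k=2: +1/(2!·0!·0!·1!·3!·1!) = 1/12
Σ = -1/6  ⇒  CG² = 216/35·(-1/6)² = 6/35
CG = −√(6/35) = -0.414039

-0.414039  (= −√(6/35))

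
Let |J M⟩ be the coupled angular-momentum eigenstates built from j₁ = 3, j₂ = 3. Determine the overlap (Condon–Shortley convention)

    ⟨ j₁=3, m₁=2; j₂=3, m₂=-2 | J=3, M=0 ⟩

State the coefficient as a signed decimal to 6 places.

triangle: 3!·3!·3!/10! = 216/3628800
(j±m)!: 5!·1!·1!·5!·3!·3! = 518400
prefactor² = (2J+1)·Δ·N² = 216
  k=0: +1/(0!·3!·1!·1!·2!·2!) = 1/24
  k=1: −1/(1!·2!·0!·0!·3!·3!) = -1/72
Σ = 1/36  ⇒  CG² = 216·1/36² = 1/6
CG = +√(1/6) = +0.408248

+√(1/6) = +0.408248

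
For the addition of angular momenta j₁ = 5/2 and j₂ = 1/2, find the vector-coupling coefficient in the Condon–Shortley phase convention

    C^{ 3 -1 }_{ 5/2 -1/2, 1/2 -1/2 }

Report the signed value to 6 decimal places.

+√(2/3) ≈ +0.816497

j₁+j₂−J=0  J+j₁−j₂=5  J−j₁+j₂=1  j₁+j₂+J+1=7
(j₁±m₁, j₂±m₂, J±M) = (2,3,0,1,2,4)
P² = 96
sum k=0..0:
  [0] +1/12 = 1/12
S = 1/12
C² = P²·S² = 2/3 ; C = +0.816497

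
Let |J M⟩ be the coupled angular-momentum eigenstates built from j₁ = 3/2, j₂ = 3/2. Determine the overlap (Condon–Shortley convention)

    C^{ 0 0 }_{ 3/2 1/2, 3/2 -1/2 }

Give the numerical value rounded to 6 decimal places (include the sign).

-0.500000

√[1·3!0!0!/4! · 2!1!1!2!0!0!] = √(1)
  +(−1)^1/∏(1,2,0,0,0,0)! = -1/2  (running -1/2)
⟨..|..⟩ = √(1)·(-1/2) = -0.500000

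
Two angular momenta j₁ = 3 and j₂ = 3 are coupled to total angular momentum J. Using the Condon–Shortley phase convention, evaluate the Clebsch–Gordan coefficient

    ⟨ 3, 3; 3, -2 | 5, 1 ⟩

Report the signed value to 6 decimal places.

j₁+j₂−J=1  J+j₁−j₂=5  J−j₁+j₂=5  j₁+j₂+J+1=12
(j₁±m₁, j₂±m₂, J±M) = (6,0,1,5,6,4)
P² = 3456000/7
sum k=0..0:
  [0] +1/2880 = 1/2880
S = 1/2880
C² = P²·S² = 5/84 ; C = +0.243975

+√(5/84) ≈ +0.243975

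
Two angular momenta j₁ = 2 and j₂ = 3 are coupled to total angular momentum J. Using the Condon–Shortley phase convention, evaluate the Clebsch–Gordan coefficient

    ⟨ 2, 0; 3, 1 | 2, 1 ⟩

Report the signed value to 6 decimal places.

j₁+j₂−J=3  J+j₁−j₂=1  J−j₁+j₂=3  j₁+j₂+J+1=8
(j₁±m₁, j₂±m₂, J±M) = (2,2,4,2,3,1)
P² = 36/7
sum k=1..2:
  [1] −1/12 = -1/12
  [2] +1/4 = 1/4
S = 1/6
C² = P²·S² = 1/7 ; C = +0.377964

+√(1/7) = +0.377964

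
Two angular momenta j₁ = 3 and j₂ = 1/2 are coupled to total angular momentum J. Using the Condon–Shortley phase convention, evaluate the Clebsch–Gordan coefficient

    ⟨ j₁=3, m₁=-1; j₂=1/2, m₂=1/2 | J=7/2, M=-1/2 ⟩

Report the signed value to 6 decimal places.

triangle: 0!×6!×1!/8! = 720/40320
(j±m)!: 2!×4!×1!×0!×3!×4! = 6912
prefactor² = (2J+1)×Δ×N² = 6912/7
  k=0: +1/(0!×0!×4!×1!×2!×0!) = 1/48
Σ = 1/48  ⇒  CG² = 6912/7×1/48² = 3/7
CG = +√(3/7) = +0.654654

+√(3/7) ≈ +0.654654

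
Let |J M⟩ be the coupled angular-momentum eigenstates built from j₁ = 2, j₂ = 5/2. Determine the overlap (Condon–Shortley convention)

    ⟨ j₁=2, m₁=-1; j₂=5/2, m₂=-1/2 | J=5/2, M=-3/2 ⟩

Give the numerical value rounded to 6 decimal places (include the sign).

j₁+j₂−J=2  J+j₁−j₂=2  J−j₁+j₂=3  j₁+j₂+J+1=8
(j₁±m₁, j₂±m₂, J±M) = (1,3,2,3,1,4)
P² = 216/35
sum k=1..2:
  [1] −1/4 = -1/4
  [2] +1/12 = 1/12
S = -1/6
C² = P²·S² = 6/35 ; C = -0.414039

−√(6/35) = -0.414039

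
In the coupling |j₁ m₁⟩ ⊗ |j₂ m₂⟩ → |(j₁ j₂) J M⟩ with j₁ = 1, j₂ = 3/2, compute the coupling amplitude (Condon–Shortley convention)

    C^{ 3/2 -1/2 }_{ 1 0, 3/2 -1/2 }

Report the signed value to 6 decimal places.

+0.258199

triangle: 1!*1!*2!/5! = 2/120
(j±m)!: 1!*1!*1!*2!*1!*2! = 4
prefactor² = (2J+1)*Δ*N² = 4/15
  k=0: +1/(0!*1!*1!*1!*0!*1!) = 1
  k=1: −1/(1!*0!*0!*0!*1!*2!) = -1/2
Σ = 1/2  ⇒  CG² = 4/15*1/2² = 1/15
CG = +√(1/15) = +0.258199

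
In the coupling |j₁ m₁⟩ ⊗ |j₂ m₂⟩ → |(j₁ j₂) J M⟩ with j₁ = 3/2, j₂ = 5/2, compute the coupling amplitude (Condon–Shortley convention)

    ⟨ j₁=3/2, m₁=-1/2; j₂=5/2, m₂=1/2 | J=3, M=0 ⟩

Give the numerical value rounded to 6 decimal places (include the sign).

-0.447214

√[7·1!2!4!/8! · 1!2!3!2!3!3!] = √(36/5)
  +(−1)^0/∏(0,1,2,3,0,1)! = 1/12  (running 1/12)
  +(−1)^1/∏(1,0,1,2,1,2)! = -1/4  (running -1/6)
⟨..|..⟩ = √(36/5)·(-1/6) = -0.447214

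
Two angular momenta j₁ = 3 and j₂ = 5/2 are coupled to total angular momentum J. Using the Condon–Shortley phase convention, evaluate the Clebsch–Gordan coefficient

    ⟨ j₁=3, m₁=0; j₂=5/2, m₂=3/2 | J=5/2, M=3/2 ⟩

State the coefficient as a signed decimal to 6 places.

+√(7/30) = +0.483046

j₁+j₂−J=3  J+j₁−j₂=3  J−j₁+j₂=2  j₁+j₂+J+1=9
(j₁±m₁, j₂±m₂, J±M) = (3,3,4,1,4,1)
P² = 864/35
sum k=2..3:
  [2] +1/8 = 1/8
  [3] −1/36 = -1/36
S = 7/72
C² = P²·S² = 7/30 ; C = +0.483046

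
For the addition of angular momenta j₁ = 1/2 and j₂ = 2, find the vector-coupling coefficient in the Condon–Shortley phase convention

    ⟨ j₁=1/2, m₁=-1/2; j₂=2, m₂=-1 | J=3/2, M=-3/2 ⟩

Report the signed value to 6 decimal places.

√[4·1!0!3!/5! · 0!1!1!3!0!3!] = √(36/5)
  +(−1)^1/∏(1,0,0,0,0,3)! = -1/6  (running -1/6)
⟨..|..⟩ = √(36/5)·(-1/6) = -0.447214

−√(1/5) = -0.447214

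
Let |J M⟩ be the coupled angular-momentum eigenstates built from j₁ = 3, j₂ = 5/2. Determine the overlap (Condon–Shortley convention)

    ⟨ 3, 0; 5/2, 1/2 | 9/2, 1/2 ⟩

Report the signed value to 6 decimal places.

√[10·1!5!4!/11! · 3!3!3!2!5!4!] = √(69120/77)
  +(−1)^0/∏(0,1,3,3,2,1)! = 1/72  (running 1/72)
  +(−1)^1/∏(1,0,2,2,3,2)! = -1/48  (running -1/144)
⟨..|..⟩ = √(69120/77)·(-1/144) = -0.208063

−√(10/231) = -0.208063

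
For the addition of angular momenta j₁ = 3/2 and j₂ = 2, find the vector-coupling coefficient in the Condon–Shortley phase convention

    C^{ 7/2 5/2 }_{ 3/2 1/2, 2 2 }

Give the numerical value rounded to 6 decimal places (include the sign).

triangle: 0!*3!*4!/8! = 144/40320
(j±m)!: 2!*1!*4!*0!*6!*1! = 34560
prefactor² = (2J+1)*Δ*N² = 6912/7
  k=0: +1/(0!*0!*1!*4!*2!*0!) = 1/48
Σ = 1/48  ⇒  CG² = 6912/7*1/48² = 3/7
CG = +√(3/7) = +0.654654

+√(3/7) ≈ +0.654654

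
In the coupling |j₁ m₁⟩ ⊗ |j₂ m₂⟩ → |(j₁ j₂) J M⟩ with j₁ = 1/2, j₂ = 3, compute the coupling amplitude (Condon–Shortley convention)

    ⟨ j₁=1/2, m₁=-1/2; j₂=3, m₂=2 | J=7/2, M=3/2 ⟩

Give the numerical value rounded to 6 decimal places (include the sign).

+√(2/7) = +0.534522

√[8·0!1!6!/8! · 0!1!5!1!5!2!] = √(28800/7)
  +(−1)^0/∏(0,0,1,5,0,1)! = 1/120  (running 1/120)
⟨..|..⟩ = √(28800/7)·(1/120) = +0.534522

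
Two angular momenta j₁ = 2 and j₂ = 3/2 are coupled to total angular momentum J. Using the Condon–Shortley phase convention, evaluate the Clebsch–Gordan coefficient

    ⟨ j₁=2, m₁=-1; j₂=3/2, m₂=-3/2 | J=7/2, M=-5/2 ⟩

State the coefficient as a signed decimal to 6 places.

triangle: 0!×4!×3!/8! = 144/40320
(j±m)!: 1!×3!×0!×3!×1!×6! = 25920
prefactor² = (2J+1)×Δ×N² = 5184/7
  k=0: +1/(0!×0!×3!×0!×1!×3!) = 1/36
Σ = 1/36  ⇒  CG² = 5184/7×1/36² = 4/7
CG = +√(4/7) = +0.755929

+0.755929  (= +√(4/7))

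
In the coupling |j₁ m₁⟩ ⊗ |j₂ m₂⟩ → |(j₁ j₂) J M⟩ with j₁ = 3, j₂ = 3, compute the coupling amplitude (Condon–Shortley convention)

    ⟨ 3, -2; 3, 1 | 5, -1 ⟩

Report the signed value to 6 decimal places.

−√(9/28) = -0.566947

j₁+j₂−J=1  J+j₁−j₂=5  J−j₁+j₂=5  j₁+j₂+J+1=12
(j₁±m₁, j₂±m₂, J±M) = (1,5,4,2,4,6)
P² = 230400/7
sum k=0..1:
  [0] +1/2880 = 1/2880
  [1] −1/288 = -1/288
S = -1/320
C² = P²·S² = 9/28 ; C = -0.566947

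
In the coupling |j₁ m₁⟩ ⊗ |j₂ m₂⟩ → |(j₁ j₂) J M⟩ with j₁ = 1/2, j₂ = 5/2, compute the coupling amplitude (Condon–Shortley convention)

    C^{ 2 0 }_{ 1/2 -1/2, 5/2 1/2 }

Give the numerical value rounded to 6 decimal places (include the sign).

-0.707107  (= −√(1/2))

triangle: 1!×0!×4!/6! = 24/720
(j±m)!: 0!×1!×3!×2!×2!×2! = 48
prefactor² = (2J+1)×Δ×N² = 8
  k=1: −1/(1!×0!×0!×2!×0!×2!) = -1/4
Σ = -1/4  ⇒  CG² = 8×(-1/4)² = 1/2
CG = −√(1/2) = -0.707107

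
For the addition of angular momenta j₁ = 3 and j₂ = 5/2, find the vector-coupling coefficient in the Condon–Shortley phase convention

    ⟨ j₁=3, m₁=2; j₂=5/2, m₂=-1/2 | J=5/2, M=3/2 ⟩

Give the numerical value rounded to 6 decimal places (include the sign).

-0.267261  (= −√(1/14))

j₁+j₂−J=3  J+j₁−j₂=3  J−j₁+j₂=2  j₁+j₂+J+1=9
(j₁±m₁, j₂±m₂, J±M) = (5,1,2,3,4,1)
P² = 288/7
sum k=0..1:
  [0] +1/24 = 1/24
  [1] −1/12 = -1/12
S = -1/24
C² = P²·S² = 1/14 ; C = -0.267261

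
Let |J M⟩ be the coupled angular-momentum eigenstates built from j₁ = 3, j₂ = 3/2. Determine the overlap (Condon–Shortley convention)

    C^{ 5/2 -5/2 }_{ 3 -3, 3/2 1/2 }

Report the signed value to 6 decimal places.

+√(15/28) ≈ +0.731925

√[6·2!4!1!/8! · 0!6!2!1!0!5!] = √(8640/7)
  +(−1)^2/∏(2,0,4,0,0,1)! = 1/48  (running 1/48)
⟨..|..⟩ = √(8640/7)·(1/48) = +0.731925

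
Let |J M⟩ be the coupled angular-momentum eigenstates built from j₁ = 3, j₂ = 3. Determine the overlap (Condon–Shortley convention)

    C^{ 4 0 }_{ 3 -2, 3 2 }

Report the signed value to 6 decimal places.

√[9·2!4!4!/11! · 1!5!5!1!4!4!] = √(165888/77)
  +(−1)^1/∏(1,1,4,4,0,0)! = -1/576  (running -1/576)
  +(−1)^2/∏(2,0,3,3,1,1)! = 1/72  (running 7/576)
⟨..|..⟩ = √(165888/77)·(7/576) = +0.564076

+√(7/22) ≈ +0.564076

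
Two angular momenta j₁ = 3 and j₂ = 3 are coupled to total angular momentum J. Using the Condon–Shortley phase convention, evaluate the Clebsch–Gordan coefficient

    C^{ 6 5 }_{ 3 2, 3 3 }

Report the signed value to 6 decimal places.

triangle: 0!×6!×6!/13! = 518400/6227020800
(j±m)!: 5!×1!×6!×0!×11!×1! = 3448811520000
prefactor² = (2J+1)×Δ×N² = 3732480000
  k=0: +1/(0!×0!×1!×6!×5!×0!) = 1/86400
Σ = 1/86400  ⇒  CG² = 3732480000×1/86400² = 1/2
CG = +√(1/2) = +0.707107

+0.707107  (= +√(1/2))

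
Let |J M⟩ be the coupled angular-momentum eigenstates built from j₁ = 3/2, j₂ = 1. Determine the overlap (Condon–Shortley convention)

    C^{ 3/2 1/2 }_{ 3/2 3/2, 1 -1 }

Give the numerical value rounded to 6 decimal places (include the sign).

j₁+j₂−J=1  J+j₁−j₂=2  J−j₁+j₂=1  j₁+j₂+J+1=5
(j₁±m₁, j₂±m₂, J±M) = (3,0,0,2,2,1)
P² = 8/5
sum k=0..0:
  [0] +1/2 = 1/2
S = 1/2
C² = P²·S² = 2/5 ; C = +0.632456

+√(2/5) ≈ +0.632456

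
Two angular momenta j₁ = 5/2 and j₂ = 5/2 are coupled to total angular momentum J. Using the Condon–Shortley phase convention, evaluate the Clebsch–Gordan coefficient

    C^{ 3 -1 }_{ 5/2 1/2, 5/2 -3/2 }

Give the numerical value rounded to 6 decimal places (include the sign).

√[7·2!3!3!/9! · 3!2!1!4!2!4!] = √(96/5)
  +(−1)^0/∏(0,2,2,1,1,2)! = 1/8  (running 1/8)
  +(−1)^1/∏(1,1,1,0,2,3)! = -1/12  (running 1/24)
⟨..|..⟩ = √(96/5)·(1/24) = +0.182574

+0.182574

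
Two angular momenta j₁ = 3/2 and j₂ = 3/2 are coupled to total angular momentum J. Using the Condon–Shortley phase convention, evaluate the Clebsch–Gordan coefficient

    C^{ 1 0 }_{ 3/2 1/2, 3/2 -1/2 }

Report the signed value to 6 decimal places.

triangle: 2!*1!*1!/5! = 2/120
(j±m)!: 2!*1!*1!*2!*1!*1! = 4
prefactor² = (2J+1)*Δ*N² = 1/5
  k=0: +1/(0!*2!*1!*1!*0!*0!) = 1/2
  k=1: −1/(1!*1!*0!*0!*1!*1!) = -1
Σ = -1/2  ⇒  CG² = 1/5*(-1/2)² = 1/20
CG = −√(1/20) = -0.223607

−√(1/20) = -0.223607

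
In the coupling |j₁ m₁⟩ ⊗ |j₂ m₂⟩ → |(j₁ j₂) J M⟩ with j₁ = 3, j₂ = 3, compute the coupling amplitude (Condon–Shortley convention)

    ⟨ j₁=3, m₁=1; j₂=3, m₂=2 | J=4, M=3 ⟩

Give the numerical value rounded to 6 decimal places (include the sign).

j₁+j₂−J=2  J+j₁−j₂=4  J−j₁+j₂=4  j₁+j₂+J+1=11
(j₁±m₁, j₂±m₂, J±M) = (4,2,5,1,7,1)
P² = 82944/11
sum k=1..2:
  [1] −1/144 = -1/144
  [2] +1/288 = 1/288
S = -1/288
C² = P²·S² = 1/11 ; C = -0.301511

−√(1/11) ≈ -0.301511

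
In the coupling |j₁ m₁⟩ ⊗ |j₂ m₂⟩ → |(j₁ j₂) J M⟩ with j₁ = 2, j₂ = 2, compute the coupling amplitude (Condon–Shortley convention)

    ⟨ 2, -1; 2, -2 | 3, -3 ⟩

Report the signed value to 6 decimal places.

√[7·1!3!3!/8! · 1!3!0!4!0!6!] = √(648)
  +(−1)^0/∏(0,1,3,0,0,3)! = 1/36  (running 1/36)
⟨..|..⟩ = √(648)·(1/36) = +0.707107

+0.707107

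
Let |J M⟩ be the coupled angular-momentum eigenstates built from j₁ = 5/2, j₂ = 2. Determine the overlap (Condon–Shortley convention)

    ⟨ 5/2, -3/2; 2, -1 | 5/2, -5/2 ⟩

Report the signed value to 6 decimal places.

triangle: 2!*3!*2!/8! = 24/40320
(j±m)!: 1!*4!*1!*3!*0!*5! = 17280
prefactor² = (2J+1)*Δ*N² = 432/7
  k=1: −1/(1!*1!*3!*0!*0!*2!) = -1/12
Σ = -1/12  ⇒  CG² = 432/7*(-1/12)² = 3/7
CG = −√(3/7) = -0.654654

−√(3/7) ≈ -0.654654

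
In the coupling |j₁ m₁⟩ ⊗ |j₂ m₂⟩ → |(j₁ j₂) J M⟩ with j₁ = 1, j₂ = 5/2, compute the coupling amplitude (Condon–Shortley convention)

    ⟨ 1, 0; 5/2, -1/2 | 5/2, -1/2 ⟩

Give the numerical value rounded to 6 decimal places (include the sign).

+0.169031  (= +√(1/35))

j₁+j₂−J=1  J+j₁−j₂=1  J−j₁+j₂=4  j₁+j₂+J+1=7
(j₁±m₁, j₂±m₂, J±M) = (1,1,2,3,2,3)
P² = 144/35
sum k=0..1:
  [0] +1/4 = 1/4
  [1] −1/6 = -1/6
S = 1/12
C² = P²·S² = 1/35 ; C = +0.169031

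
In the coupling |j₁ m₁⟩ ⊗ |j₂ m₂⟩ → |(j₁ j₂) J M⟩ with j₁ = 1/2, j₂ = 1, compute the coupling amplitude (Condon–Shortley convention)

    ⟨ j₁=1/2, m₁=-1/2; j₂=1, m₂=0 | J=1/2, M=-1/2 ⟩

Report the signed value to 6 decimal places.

−√(1/3) = -0.577350

triangle: 1!×0!×1!/3! = 1/6
(j±m)!: 0!×1!×1!×1!×0!×1! = 1
prefactor² = (2J+1)×Δ×N² = 1/3
  k=1: −1/(1!×0!×0!×0!×0!×1!) = -1
Σ = -1  ⇒  CG² = 1/3×(-1)² = 1/3
CG = −√(1/3) = -0.577350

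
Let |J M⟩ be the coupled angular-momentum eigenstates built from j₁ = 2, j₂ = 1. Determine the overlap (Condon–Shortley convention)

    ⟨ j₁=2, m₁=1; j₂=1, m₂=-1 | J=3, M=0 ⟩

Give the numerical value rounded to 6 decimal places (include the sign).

+√(1/5) = +0.447214

√[7·0!4!2!/7! · 3!1!0!2!3!3!] = √(144/5)
  +(−1)^0/∏(0,0,1,0,3,2)! = 1/12  (running 1/12)
⟨..|..⟩ = √(144/5)·(1/12) = +0.447214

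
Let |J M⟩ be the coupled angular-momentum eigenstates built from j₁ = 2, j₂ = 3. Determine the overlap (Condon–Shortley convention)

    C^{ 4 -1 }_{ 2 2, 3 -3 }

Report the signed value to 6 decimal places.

j₁+j₂−J=1  J+j₁−j₂=3  J−j₁+j₂=5  j₁+j₂+J+1=10
(j₁±m₁, j₂±m₂, J±M) = (4,0,0,6,3,5)
P² = 155520/7
sum k=0..0:
  [0] +1/720 = 1/720
S = 1/720
C² = P²·S² = 3/70 ; C = +0.207020

+√(3/70) ≈ +0.207020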